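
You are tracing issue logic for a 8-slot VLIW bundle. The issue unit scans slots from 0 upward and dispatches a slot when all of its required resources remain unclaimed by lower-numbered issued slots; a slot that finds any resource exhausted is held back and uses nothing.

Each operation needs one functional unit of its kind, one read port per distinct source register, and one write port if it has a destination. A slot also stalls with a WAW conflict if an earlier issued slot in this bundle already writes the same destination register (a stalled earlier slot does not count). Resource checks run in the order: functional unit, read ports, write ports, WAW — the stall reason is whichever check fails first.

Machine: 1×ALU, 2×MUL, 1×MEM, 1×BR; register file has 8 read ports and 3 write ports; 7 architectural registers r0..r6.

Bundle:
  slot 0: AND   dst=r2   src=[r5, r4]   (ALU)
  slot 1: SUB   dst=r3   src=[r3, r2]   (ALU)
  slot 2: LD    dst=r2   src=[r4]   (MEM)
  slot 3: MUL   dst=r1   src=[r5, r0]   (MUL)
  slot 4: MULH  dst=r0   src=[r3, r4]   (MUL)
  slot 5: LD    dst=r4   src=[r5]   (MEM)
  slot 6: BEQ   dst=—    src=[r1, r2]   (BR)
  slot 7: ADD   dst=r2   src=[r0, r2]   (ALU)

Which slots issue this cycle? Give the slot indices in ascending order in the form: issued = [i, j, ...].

#0 ALU src=r5,r4 dispatched  <A:0 Mu:2 Ld:1 B:1 rd:6 wr:2>
#1 ALU src=r3,r2 held:FU  <A:0 Mu:2 Ld:1 B:1 rd:6 wr:2>
#2 MEM src=r4 held:WAW  <A:0 Mu:2 Ld:1 B:1 rd:6 wr:2>
#3 MUL src=r5,r0 dispatched  <A:0 Mu:1 Ld:1 B:1 rd:4 wr:1>
#4 MUL src=r3,r4 dispatched  <A:0 Mu:0 Ld:1 B:1 rd:2 wr:0>
#5 MEM src=r5 held:WR_PORT  <A:0 Mu:0 Ld:1 B:1 rd:2 wr:0>
#6 BR src=r1,r2 dispatched  <A:0 Mu:0 Ld:1 B:0 rd:0 wr:0>
#7 ALU src=r0,r2 held:FU  <A:0 Mu:0 Ld:1 B:0 rd:0 wr:0>

issued = [0, 3, 4, 6]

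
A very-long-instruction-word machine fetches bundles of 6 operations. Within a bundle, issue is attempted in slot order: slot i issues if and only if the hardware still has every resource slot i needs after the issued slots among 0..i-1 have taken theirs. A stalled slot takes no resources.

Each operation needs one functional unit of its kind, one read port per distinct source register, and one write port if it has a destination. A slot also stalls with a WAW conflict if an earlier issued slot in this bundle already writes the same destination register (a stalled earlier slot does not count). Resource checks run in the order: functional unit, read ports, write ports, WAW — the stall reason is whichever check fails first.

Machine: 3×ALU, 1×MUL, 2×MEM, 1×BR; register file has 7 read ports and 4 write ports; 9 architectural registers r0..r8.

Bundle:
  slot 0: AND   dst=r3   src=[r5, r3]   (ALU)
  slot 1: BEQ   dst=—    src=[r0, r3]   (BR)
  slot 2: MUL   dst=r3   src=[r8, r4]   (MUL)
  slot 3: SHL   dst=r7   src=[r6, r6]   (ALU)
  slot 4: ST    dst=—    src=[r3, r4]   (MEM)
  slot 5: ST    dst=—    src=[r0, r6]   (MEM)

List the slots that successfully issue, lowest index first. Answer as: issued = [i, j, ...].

#0 ALU src=r5,r3 dispatched  <A:2 Mu:1 Ld:2 B:1 rd:5 wr:3>
#1 BR src=r0,r3 dispatched  <A:2 Mu:1 Ld:2 B:0 rd:3 wr:3>
#2 MUL src=r8,r4 held:WAW  <A:2 Mu:1 Ld:2 B:0 rd:3 wr:3>
#3 ALU src=r6,r6 dispatched  <A:1 Mu:1 Ld:2 B:0 rd:2 wr:2>
#4 MEM src=r3,r4 dispatched  <A:1 Mu:1 Ld:1 B:0 rd:0 wr:2>
#5 MEM src=r0,r6 held:RD_PORT  <A:1 Mu:1 Ld:1 B:0 rd:0 wr:2>

issued = [0, 1, 3, 4]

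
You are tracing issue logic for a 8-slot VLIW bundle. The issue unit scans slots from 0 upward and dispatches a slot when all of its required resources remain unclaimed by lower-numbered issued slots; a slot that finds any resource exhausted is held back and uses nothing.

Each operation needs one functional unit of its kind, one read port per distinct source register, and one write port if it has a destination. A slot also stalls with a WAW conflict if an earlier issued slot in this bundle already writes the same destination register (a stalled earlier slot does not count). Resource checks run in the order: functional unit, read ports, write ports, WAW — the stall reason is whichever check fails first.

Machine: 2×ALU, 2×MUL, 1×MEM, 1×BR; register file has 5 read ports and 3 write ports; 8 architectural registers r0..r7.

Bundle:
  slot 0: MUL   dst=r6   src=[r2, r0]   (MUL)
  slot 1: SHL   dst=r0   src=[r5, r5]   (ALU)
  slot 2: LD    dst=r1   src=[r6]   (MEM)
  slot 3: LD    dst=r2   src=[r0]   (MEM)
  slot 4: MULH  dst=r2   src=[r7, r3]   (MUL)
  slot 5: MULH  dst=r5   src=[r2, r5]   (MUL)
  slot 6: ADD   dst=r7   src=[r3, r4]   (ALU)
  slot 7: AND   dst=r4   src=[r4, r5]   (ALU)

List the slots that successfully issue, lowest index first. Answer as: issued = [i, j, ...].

issued = [0, 1, 2]

(0) want 1×MUL +2rd +1wr — yes → AL2|MU1|ME1|BR1|rd3|wr2
(1) want 1×ALU +1rd +1wr — yes → AL1|MU1|ME1|BR1|rd2|wr1
(2) want 1×MEM +1rd +1wr — yes → AL1|MU1|ME0|BR1|rd1|wr0
(3) want 1×MEM +1rd +1wr — FU → AL1|MU1|ME0|BR1|rd1|wr0
(4) want 1×MUL +2rd +1wr — RD_PORT → AL1|MU1|ME0|BR1|rd1|wr0
(5) want 1×MUL +2rd +1wr — RD_PORT → AL1|MU1|ME0|BR1|rd1|wr0
(6) want 1×ALU +2rd +1wr — RD_PORT → AL1|MU1|ME0|BR1|rd1|wr0
(7) want 1×ALU +2rd +1wr — RD_PORT → AL1|MU1|ME0|BR1|rd1|wr0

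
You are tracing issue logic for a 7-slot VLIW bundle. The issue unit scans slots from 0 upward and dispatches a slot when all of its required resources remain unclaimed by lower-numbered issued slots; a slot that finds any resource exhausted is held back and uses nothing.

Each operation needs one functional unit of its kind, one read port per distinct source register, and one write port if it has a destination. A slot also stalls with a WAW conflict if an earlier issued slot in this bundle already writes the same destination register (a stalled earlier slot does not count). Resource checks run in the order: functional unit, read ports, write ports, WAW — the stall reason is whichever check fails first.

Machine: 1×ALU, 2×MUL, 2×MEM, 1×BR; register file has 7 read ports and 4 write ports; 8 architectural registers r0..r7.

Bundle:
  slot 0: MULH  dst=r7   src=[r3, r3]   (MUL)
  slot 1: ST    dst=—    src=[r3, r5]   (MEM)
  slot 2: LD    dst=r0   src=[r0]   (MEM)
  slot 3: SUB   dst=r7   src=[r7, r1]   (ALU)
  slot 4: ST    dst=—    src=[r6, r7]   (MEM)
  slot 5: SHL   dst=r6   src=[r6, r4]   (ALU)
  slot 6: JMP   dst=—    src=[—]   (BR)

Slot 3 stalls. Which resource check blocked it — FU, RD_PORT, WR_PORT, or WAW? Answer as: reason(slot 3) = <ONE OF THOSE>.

slot 0 (MUL): ISSUE — free A1,Mu1,Ld2,B1 rp6 wp3
slot 1 (MEM): ISSUE — free A1,Mu1,Ld1,B1 rp4 wp3
slot 2 (MEM): ISSUE — free A1,Mu1,Ld0,B1 rp3 wp2
slot 3 (ALU): stall WAW — free A1,Mu1,Ld0,B1 rp3 wp2
slot 4 (MEM): stall FU — free A1,Mu1,Ld0,B1 rp3 wp2
slot 5 (ALU): ISSUE — free A0,Mu1,Ld0,B1 rp1 wp1
slot 6 (BR): ISSUE — free A0,Mu1,Ld0,B0 rp1 wp1

reason(slot 3) = WAW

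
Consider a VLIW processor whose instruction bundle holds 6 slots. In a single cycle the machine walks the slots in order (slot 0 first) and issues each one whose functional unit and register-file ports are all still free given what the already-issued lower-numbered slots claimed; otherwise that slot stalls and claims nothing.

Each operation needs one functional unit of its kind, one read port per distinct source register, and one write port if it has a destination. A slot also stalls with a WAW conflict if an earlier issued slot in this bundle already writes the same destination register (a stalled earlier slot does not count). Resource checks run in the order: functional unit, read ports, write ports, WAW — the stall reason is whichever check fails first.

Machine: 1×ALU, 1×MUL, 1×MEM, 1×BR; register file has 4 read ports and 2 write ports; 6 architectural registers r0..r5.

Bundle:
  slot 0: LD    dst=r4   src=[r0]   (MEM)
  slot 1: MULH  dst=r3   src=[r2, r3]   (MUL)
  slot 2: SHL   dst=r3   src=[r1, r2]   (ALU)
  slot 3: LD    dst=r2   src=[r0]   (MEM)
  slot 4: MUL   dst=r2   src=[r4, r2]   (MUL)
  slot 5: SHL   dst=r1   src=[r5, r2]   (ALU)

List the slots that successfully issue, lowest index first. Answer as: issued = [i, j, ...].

issued = [0, 1]

slot 0 (MEM): ISSUE — free A1,Mu1,Ld0,B1 rp3 wp1
slot 1 (MUL): ISSUE — free A1,Mu0,Ld0,B1 rp1 wp0
slot 2 (ALU): stall RD_PORT — free A1,Mu0,Ld0,B1 rp1 wp0
slot 3 (MEM): stall FU — free A1,Mu0,Ld0,B1 rp1 wp0
slot 4 (MUL): stall FU — free A1,Mu0,Ld0,B1 rp1 wp0
slot 5 (ALU): stall RD_PORT — free A1,Mu0,Ld0,B1 rp1 wp0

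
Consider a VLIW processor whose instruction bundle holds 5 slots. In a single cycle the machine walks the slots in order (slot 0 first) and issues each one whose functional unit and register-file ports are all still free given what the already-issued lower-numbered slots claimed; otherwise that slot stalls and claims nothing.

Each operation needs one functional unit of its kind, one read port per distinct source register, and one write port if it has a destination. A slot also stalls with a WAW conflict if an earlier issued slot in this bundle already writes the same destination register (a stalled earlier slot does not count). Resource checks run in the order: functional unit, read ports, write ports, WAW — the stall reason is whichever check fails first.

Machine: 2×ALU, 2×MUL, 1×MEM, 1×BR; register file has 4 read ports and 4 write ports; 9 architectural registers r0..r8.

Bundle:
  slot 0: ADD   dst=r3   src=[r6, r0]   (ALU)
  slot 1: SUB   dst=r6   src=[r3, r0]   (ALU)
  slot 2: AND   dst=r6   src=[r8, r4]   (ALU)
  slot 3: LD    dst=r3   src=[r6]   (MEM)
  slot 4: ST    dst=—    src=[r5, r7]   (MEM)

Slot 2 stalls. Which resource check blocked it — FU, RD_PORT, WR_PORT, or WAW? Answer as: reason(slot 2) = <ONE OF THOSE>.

#0 ALU src=r6,r0 dispatched  <A:1 Mu:2 Ld:1 B:1 rd:2 wr:3>
#1 ALU src=r3,r0 dispatched  <A:0 Mu:2 Ld:1 B:1 rd:0 wr:2>
#2 ALU src=r8,r4 held:FU  <A:0 Mu:2 Ld:1 B:1 rd:0 wr:2>
#3 MEM src=r6 held:RD_PORT  <A:0 Mu:2 Ld:1 B:1 rd:0 wr:2>
#4 MEM src=r5,r7 held:RD_PORT  <A:0 Mu:2 Ld:1 B:1 rd:0 wr:2>

reason(slot 2) = FU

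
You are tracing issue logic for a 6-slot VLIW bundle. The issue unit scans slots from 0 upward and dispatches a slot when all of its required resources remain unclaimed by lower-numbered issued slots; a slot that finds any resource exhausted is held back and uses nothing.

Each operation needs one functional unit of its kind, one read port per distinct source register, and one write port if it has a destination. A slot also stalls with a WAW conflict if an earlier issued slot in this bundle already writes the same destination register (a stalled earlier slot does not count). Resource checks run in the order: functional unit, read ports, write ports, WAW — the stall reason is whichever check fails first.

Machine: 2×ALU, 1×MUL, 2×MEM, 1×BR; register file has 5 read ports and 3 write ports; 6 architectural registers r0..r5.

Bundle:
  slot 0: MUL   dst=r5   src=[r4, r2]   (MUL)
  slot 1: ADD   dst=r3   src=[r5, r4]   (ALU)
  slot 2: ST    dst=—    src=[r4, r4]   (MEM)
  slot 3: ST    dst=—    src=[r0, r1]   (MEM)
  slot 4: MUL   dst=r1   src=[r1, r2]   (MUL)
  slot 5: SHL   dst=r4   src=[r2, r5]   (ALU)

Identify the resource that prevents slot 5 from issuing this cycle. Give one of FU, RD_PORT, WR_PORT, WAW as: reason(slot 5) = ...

  0. MUL→r5 ⇒ go  {2A/0Mu/2Ld/1B | 3r 2w}
  1. ALU→r3 ⇒ go  {1A/0Mu/2Ld/1B | 1r 1w}
  2. MEM ⇒ go  {1A/0Mu/1Ld/1B | 0r 1w}
  3. MEM ⇒ no(RD_PORT)  {1A/0Mu/1Ld/1B | 0r 1w}
  4. MUL→r1 ⇒ no(FU)  {1A/0Mu/1Ld/1B | 0r 1w}
  5. ALU→r4 ⇒ no(RD_PORT)  {1A/0Mu/1Ld/1B | 0r 1w}

reason(slot 5) = RD_PORT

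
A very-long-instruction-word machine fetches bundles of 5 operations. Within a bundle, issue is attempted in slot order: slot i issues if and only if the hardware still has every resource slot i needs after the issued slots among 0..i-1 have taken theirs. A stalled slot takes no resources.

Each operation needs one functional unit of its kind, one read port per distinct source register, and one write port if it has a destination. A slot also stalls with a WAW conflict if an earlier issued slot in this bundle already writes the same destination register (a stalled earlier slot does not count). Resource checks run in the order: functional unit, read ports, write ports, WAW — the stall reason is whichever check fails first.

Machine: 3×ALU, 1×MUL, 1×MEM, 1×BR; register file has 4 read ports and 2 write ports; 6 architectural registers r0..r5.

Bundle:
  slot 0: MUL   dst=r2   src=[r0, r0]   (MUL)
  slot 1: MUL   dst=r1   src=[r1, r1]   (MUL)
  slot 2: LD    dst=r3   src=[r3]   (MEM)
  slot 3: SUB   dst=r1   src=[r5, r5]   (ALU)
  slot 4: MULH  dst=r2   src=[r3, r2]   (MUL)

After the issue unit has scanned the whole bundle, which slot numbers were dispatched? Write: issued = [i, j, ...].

issued = [0, 2]

  0. MUL→r2 ⇒ go  {3A/0Mu/1Ld/1B | 3r 1w}
  1. MUL→r1 ⇒ no(FU)  {3A/0Mu/1Ld/1B | 3r 1w}
  2. MEM→r3 ⇒ go  {3A/0Mu/0Ld/1B | 2r 0w}
  3. ALU→r1 ⇒ no(WR_PORT)  {3A/0Mu/0Ld/1B | 2r 0w}
  4. MUL→r2 ⇒ no(FU)  {3A/0Mu/0Ld/1B | 2r 0w}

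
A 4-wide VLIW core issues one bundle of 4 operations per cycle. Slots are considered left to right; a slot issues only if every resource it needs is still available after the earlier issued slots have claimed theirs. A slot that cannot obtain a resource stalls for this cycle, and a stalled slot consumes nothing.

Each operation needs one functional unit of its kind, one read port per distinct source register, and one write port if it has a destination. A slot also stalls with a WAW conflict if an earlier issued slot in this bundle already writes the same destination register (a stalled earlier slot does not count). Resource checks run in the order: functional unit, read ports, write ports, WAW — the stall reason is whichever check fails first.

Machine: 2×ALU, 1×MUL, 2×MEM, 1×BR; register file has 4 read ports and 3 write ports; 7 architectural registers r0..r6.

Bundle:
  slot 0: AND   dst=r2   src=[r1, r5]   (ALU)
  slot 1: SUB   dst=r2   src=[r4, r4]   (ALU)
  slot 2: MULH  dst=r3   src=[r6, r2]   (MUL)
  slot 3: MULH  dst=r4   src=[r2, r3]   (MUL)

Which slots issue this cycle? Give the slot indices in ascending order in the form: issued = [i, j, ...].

issued = [0, 2]

slot 0 (ALU): ISSUE — free A1,Mu1,Ld2,B1 rp2 wp2
slot 1 (ALU): stall WAW — free A1,Mu1,Ld2,B1 rp2 wp2
slot 2 (MUL): ISSUE — free A1,Mu0,Ld2,B1 rp0 wp1
slot 3 (MUL): stall FU — free A1,Mu0,Ld2,B1 rp0 wp1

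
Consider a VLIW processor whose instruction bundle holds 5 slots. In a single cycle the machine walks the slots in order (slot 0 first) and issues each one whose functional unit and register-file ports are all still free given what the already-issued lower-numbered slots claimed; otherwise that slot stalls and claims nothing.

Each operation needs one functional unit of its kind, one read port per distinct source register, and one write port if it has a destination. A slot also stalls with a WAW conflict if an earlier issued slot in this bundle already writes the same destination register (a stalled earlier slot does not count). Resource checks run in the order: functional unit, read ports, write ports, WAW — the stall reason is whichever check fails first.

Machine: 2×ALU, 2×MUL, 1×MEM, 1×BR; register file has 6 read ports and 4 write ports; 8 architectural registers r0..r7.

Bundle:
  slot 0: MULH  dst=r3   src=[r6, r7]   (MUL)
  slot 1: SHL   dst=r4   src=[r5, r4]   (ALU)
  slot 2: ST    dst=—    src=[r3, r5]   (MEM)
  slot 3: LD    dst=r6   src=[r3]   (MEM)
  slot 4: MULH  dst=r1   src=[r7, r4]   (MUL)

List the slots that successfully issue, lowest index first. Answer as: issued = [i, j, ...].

issued = [0, 1, 2]

[0] MUL needs rd=2 wr=1: ok; after: ALU=2 MUL=1 MEM=1 BR=1, R=4, W=3
[1] ALU needs rd=2 wr=1: ok; after: ALU=1 MUL=1 MEM=1 BR=1, R=2, W=2
[2] MEM needs rd=2 wr=0: ok; after: ALU=1 MUL=1 MEM=0 BR=1, R=0, W=2
[3] MEM needs rd=1 wr=1: FU; after: ALU=1 MUL=1 MEM=0 BR=1, R=0, W=2
[4] MUL needs rd=2 wr=1: RD_PORT; after: ALU=1 MUL=1 MEM=0 BR=1, R=0, W=2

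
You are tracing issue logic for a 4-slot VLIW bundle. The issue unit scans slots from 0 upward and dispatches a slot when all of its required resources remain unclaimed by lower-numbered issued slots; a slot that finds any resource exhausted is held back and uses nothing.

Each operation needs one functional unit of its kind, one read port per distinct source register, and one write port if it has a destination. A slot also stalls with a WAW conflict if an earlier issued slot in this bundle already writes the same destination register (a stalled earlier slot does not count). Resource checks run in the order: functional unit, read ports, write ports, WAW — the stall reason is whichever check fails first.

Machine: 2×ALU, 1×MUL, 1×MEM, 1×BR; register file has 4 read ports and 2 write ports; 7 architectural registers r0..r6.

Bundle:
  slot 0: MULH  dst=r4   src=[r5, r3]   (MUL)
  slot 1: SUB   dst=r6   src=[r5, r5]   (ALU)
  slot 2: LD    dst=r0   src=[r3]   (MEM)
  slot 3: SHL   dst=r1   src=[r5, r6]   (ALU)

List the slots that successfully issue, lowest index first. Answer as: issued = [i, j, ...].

issued = [0, 1]

#0 MUL src=r5,r3 dispatched  <A:2 Mu:0 Ld:1 B:1 rd:2 wr:1>
#1 ALU src=r5,r5 dispatched  <A:1 Mu:0 Ld:1 B:1 rd:1 wr:0>
#2 MEM src=r3 held:WR_PORT  <A:1 Mu:0 Ld:1 B:1 rd:1 wr:0>
#3 ALU src=r5,r6 held:RD_PORT  <A:1 Mu:0 Ld:1 B:1 rd:1 wr:0>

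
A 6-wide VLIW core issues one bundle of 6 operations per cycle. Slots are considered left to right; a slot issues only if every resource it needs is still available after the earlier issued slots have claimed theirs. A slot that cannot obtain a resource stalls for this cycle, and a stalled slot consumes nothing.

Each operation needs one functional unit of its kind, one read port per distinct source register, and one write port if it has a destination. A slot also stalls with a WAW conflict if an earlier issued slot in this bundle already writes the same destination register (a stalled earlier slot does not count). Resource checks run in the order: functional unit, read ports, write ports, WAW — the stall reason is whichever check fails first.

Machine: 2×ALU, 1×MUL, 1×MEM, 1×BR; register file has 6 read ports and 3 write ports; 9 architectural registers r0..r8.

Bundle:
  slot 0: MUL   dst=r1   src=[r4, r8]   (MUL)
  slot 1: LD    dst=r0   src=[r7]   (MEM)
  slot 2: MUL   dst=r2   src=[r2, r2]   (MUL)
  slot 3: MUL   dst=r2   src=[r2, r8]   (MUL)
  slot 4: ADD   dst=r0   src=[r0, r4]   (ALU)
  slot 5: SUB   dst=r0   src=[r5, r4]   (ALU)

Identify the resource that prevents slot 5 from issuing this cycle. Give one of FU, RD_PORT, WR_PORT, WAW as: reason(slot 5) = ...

reason(slot 5) = WAW

#0 MUL src=r4,r8 dispatched  <A:2 Mu:0 Ld:1 B:1 rd:4 wr:2>
#1 MEM src=r7 dispatched  <A:2 Mu:0 Ld:0 B:1 rd:3 wr:1>
#2 MUL src=r2,r2 held:FU  <A:2 Mu:0 Ld:0 B:1 rd:3 wr:1>
#3 MUL src=r2,r8 held:FU  <A:2 Mu:0 Ld:0 B:1 rd:3 wr:1>
#4 ALU src=r0,r4 held:WAW  <A:2 Mu:0 Ld:0 B:1 rd:3 wr:1>
#5 ALU src=r5,r4 held:WAW  <A:2 Mu:0 Ld:0 B:1 rd:3 wr:1>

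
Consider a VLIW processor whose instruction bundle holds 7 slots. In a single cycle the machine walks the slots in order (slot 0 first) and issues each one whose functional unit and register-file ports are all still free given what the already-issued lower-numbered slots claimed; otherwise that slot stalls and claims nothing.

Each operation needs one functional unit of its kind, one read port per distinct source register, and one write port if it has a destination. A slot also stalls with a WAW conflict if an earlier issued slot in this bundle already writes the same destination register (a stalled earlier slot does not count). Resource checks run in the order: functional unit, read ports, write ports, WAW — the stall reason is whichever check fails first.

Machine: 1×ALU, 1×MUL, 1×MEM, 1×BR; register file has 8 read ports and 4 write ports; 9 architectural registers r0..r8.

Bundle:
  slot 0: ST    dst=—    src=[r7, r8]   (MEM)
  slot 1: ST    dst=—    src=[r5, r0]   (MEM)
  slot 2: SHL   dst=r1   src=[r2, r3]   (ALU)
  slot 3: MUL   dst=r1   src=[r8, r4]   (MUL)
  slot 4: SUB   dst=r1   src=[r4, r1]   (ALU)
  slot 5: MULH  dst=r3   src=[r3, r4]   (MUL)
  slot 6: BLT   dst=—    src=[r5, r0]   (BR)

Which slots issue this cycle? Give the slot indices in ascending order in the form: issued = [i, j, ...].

slot 0 (MEM): ISSUE — free A1,Mu1,Ld0,B1 rp6 wp4
slot 1 (MEM): stall FU — free A1,Mu1,Ld0,B1 rp6 wp4
slot 2 (ALU): ISSUE — free A0,Mu1,Ld0,B1 rp4 wp3
slot 3 (MUL): stall WAW — free A0,Mu1,Ld0,B1 rp4 wp3
slot 4 (ALU): stall FU — free A0,Mu1,Ld0,B1 rp4 wp3
slot 5 (MUL): ISSUE — free A0,Mu0,Ld0,B1 rp2 wp2
slot 6 (BR): ISSUE — free A0,Mu0,Ld0,B0 rp0 wp2

issued = [0, 2, 5, 6]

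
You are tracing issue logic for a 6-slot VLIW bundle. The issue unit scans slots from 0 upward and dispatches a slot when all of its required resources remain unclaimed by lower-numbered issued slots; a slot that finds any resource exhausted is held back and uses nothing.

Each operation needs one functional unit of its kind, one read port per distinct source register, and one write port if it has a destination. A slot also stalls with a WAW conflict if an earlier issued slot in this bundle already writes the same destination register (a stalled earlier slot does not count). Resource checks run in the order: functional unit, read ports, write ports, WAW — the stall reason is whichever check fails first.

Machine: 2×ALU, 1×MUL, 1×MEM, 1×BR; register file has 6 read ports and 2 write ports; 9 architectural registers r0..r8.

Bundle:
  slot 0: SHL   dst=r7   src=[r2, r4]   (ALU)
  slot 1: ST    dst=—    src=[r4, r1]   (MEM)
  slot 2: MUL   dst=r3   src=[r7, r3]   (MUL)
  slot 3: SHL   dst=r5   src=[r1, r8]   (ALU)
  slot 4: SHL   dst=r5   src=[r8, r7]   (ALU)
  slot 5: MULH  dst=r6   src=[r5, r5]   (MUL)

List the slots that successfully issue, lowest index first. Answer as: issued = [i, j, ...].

issued = [0, 1, 2]

#0 ALU src=r2,r4 dispatched  <A:1 Mu:1 Ld:1 B:1 rd:4 wr:1>
#1 MEM src=r4,r1 dispatched  <A:1 Mu:1 Ld:0 B:1 rd:2 wr:1>
#2 MUL src=r7,r3 dispatched  <A:1 Mu:0 Ld:0 B:1 rd:0 wr:0>
#3 ALU src=r1,r8 held:RD_PORT  <A:1 Mu:0 Ld:0 B:1 rd:0 wr:0>
#4 ALU src=r8,r7 held:RD_PORT  <A:1 Mu:0 Ld:0 B:1 rd:0 wr:0>
#5 MUL src=r5,r5 held:FU  <A:1 Mu:0 Ld:0 B:1 rd:0 wr:0>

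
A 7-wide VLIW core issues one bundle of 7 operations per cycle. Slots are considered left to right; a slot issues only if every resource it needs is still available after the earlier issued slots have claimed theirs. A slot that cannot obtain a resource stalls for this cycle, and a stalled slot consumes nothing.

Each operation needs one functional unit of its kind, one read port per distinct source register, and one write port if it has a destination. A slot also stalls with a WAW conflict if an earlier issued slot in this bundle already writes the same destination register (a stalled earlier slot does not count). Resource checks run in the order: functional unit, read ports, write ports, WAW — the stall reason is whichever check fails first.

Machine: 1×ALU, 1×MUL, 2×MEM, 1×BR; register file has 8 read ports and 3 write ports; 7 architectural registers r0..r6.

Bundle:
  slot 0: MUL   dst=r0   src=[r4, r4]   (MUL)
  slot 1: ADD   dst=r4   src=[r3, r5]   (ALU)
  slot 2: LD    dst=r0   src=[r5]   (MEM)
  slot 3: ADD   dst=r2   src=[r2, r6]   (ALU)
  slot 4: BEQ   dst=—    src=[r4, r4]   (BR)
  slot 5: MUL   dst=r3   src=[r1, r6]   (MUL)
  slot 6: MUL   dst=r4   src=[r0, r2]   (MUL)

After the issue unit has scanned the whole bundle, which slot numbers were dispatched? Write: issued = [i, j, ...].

(0) want 1×MUL +1rd +1wr — yes → AL1|MU0|ME2|BR1|rd7|wr2
(1) want 1×ALU +2rd +1wr — yes → AL0|MU0|ME2|BR1|rd5|wr1
(2) want 1×MEM +1rd +1wr — WAW → AL0|MU0|ME2|BR1|rd5|wr1
(3) want 1×ALU +2rd +1wr — FU → AL0|MU0|ME2|BR1|rd5|wr1
(4) want 1×BR +1rd +0wr — yes → AL0|MU0|ME2|BR0|rd4|wr1
(5) want 1×MUL +2rd +1wr — FU → AL0|MU0|ME2|BR0|rd4|wr1
(6) want 1×MUL +2rd +1wr — FU → AL0|MU0|ME2|BR0|rd4|wr1

issued = [0, 1, 4]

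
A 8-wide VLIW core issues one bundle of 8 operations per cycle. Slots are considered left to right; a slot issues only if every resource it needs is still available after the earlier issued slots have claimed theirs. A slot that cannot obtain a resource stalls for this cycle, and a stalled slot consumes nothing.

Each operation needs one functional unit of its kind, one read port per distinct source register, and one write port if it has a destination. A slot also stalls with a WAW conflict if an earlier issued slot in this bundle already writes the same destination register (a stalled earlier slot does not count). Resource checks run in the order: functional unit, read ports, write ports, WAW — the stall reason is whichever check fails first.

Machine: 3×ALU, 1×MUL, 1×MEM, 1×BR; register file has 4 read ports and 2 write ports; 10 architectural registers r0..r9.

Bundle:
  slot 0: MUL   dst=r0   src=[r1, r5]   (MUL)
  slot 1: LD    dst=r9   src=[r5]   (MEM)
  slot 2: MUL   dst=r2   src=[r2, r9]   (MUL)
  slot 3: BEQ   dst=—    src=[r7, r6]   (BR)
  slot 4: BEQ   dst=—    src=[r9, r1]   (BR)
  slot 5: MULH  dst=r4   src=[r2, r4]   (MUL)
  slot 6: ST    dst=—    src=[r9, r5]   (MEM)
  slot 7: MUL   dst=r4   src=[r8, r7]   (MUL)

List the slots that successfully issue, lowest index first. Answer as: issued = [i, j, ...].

issued = [0, 1]

#0 MUL src=r1,r5 dispatched  <A:3 Mu:0 Ld:1 B:1 rd:2 wr:1>
#1 MEM src=r5 dispatched  <A:3 Mu:0 Ld:0 B:1 rd:1 wr:0>
#2 MUL src=r2,r9 held:FU  <A:3 Mu:0 Ld:0 B:1 rd:1 wr:0>
#3 BR src=r7,r6 held:RD_PORT  <A:3 Mu:0 Ld:0 B:1 rd:1 wr:0>
#4 BR src=r9,r1 held:RD_PORT  <A:3 Mu:0 Ld:0 B:1 rd:1 wr:0>
#5 MUL src=r2,r4 held:FU  <A:3 Mu:0 Ld:0 B:1 rd:1 wr:0>
#6 MEM src=r9,r5 held:FU  <A:3 Mu:0 Ld:0 B:1 rd:1 wr:0>
#7 MUL src=r8,r7 held:FU  <A:3 Mu:0 Ld:0 B:1 rd:1 wr:0>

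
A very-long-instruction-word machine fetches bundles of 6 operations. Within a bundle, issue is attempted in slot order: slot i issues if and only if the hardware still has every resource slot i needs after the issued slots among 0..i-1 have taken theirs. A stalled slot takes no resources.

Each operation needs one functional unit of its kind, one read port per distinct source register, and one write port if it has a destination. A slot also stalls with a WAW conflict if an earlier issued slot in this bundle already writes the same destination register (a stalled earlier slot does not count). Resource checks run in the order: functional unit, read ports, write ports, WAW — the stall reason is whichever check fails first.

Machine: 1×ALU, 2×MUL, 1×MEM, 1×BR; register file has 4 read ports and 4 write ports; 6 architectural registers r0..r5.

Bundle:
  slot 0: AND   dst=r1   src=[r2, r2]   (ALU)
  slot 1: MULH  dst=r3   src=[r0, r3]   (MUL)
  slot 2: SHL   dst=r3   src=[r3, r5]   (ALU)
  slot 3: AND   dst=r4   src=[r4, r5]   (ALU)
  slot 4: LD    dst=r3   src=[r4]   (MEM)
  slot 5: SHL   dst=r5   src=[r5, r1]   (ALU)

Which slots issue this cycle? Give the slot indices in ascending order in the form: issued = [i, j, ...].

issued = [0, 1]

[0] ALU needs rd=1 wr=1: ok; after: ALU=0 MUL=2 MEM=1 BR=1, R=3, W=3
[1] MUL needs rd=2 wr=1: ok; after: ALU=0 MUL=1 MEM=1 BR=1, R=1, W=2
[2] ALU needs rd=2 wr=1: FU; after: ALU=0 MUL=1 MEM=1 BR=1, R=1, W=2
[3] ALU needs rd=2 wr=1: FU; after: ALU=0 MUL=1 MEM=1 BR=1, R=1, W=2
[4] MEM needs rd=1 wr=1: WAW; after: ALU=0 MUL=1 MEM=1 BR=1, R=1, W=2
[5] ALU needs rd=2 wr=1: FU; after: ALU=0 MUL=1 MEM=1 BR=1, R=1, W=2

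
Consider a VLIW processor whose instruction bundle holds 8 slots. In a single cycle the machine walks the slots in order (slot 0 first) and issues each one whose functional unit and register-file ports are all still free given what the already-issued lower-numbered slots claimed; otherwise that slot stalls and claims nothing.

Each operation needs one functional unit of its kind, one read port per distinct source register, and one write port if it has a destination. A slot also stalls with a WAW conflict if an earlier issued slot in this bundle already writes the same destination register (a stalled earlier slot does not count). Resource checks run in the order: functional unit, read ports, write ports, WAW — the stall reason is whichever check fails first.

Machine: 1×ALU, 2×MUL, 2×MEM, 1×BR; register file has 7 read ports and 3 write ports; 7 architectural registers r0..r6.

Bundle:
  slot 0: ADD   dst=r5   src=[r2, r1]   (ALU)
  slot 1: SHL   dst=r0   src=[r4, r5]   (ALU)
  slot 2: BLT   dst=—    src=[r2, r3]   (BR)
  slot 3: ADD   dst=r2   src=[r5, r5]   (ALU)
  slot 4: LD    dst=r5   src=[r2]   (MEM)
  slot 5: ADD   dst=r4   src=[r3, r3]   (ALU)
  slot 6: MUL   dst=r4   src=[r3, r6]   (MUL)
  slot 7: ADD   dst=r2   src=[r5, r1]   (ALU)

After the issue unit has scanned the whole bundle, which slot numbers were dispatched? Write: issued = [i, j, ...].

issued = [0, 2, 6]

[0] ALU needs rd=2 wr=1: ok; after: ALU=0 MUL=2 MEM=2 BR=1, R=5, W=2
[1] ALU needs rd=2 wr=1: FU; after: ALU=0 MUL=2 MEM=2 BR=1, R=5, W=2
[2] BR needs rd=2 wr=0: ok; after: ALU=0 MUL=2 MEM=2 BR=0, R=3, W=2
[3] ALU needs rd=1 wr=1: FU; after: ALU=0 MUL=2 MEM=2 BR=0, R=3, W=2
[4] MEM needs rd=1 wr=1: WAW; after: ALU=0 MUL=2 MEM=2 BR=0, R=3, W=2
[5] ALU needs rd=1 wr=1: FU; after: ALU=0 MUL=2 MEM=2 BR=0, R=3, W=2
[6] MUL needs rd=2 wr=1: ok; after: ALU=0 MUL=1 MEM=2 BR=0, R=1, W=1
[7] ALU needs rd=2 wr=1: FU; after: ALU=0 MUL=1 MEM=2 BR=0, R=1, W=1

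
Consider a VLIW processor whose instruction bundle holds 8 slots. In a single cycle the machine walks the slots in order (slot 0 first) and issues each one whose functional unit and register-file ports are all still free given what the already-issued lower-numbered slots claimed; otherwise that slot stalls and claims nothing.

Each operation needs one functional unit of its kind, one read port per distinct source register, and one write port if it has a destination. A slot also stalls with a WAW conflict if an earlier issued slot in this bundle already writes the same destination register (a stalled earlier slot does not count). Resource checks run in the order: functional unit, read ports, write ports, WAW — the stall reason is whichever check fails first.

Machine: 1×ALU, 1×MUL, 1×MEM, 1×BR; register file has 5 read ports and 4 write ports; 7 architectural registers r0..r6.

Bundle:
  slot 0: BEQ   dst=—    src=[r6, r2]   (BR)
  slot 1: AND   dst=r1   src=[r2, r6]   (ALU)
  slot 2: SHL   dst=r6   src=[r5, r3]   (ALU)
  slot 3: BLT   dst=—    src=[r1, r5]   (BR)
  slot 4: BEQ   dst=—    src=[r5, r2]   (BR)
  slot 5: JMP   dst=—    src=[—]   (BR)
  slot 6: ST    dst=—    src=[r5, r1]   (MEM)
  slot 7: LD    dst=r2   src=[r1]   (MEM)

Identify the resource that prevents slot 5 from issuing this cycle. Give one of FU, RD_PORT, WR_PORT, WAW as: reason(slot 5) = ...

  0. BR ⇒ go  {1A/1Mu/1Ld/0B | 3r 4w}
  1. ALU→r1 ⇒ go  {0A/1Mu/1Ld/0B | 1r 3w}
  2. ALU→r6 ⇒ no(FU)  {0A/1Mu/1Ld/0B | 1r 3w}
  3. BR ⇒ no(FU)  {0A/1Mu/1Ld/0B | 1r 3w}
  4. BR ⇒ no(FU)  {0A/1Mu/1Ld/0B | 1r 3w}
  5. BR ⇒ no(FU)  {0A/1Mu/1Ld/0B | 1r 3w}
  6. MEM ⇒ no(RD_PORT)  {0A/1Mu/1Ld/0B | 1r 3w}
  7. MEM→r2 ⇒ go  {0A/1Mu/0Ld/0B | 0r 2w}

reason(slot 5) = FU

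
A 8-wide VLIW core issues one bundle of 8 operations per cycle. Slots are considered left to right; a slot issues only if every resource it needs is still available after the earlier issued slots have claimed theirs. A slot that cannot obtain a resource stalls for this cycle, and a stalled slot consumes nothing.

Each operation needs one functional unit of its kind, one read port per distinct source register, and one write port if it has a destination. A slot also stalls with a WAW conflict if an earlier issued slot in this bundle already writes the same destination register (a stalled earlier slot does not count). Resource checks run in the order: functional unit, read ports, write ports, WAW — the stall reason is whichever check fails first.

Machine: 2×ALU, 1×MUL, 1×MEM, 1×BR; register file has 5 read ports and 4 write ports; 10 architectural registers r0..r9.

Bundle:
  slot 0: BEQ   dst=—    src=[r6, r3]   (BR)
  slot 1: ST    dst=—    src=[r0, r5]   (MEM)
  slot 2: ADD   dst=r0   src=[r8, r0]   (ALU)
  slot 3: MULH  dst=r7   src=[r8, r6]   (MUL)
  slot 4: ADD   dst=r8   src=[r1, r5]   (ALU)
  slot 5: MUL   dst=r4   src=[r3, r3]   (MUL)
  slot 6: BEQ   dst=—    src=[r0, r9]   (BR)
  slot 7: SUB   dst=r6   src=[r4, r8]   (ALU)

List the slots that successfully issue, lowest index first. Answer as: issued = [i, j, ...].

issued = [0, 1, 5]

  0. BR ⇒ go  {2A/1Mu/1Ld/0B | 3r 4w}
  1. MEM ⇒ go  {2A/1Mu/0Ld/0B | 1r 4w}
  2. ALU→r0 ⇒ no(RD_PORT)  {2A/1Mu/0Ld/0B | 1r 4w}
  3. MUL→r7 ⇒ no(RD_PORT)  {2A/1Mu/0Ld/0B | 1r 4w}
  4. ALU→r8 ⇒ no(RD_PORT)  {2A/1Mu/0Ld/0B | 1r 4w}
  5. MUL→r4 ⇒ go  {2A/0Mu/0Ld/0B | 0r 3w}
  6. BR ⇒ no(FU)  {2A/0Mu/0Ld/0B | 0r 3w}
  7. ALU→r6 ⇒ no(RD_PORT)  {2A/0Mu/0Ld/0B | 0r 3w}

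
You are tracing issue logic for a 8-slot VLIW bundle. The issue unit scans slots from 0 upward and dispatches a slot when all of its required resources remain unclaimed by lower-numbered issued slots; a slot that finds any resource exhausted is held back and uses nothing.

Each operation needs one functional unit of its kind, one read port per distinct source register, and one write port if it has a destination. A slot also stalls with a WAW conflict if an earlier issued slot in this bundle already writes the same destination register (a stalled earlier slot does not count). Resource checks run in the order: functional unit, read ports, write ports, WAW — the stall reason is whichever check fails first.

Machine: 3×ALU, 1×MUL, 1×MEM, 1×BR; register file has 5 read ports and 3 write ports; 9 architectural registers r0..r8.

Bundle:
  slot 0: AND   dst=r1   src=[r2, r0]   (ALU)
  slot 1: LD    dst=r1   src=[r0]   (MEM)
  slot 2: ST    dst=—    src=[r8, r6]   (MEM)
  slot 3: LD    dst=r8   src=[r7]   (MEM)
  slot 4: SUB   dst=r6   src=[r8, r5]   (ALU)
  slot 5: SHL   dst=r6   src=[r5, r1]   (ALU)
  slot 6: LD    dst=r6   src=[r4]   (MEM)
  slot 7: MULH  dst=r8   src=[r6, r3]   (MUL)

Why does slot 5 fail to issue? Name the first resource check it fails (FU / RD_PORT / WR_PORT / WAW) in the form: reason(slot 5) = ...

(0) want 1×ALU +2rd +1wr — yes → AL2|MU1|ME1|BR1|rd3|wr2
(1) want 1×MEM +1rd +1wr — WAW → AL2|MU1|ME1|BR1|rd3|wr2
(2) want 1×MEM +2rd +0wr — yes → AL2|MU1|ME0|BR1|rd1|wr2
(3) want 1×MEM +1rd +1wr — FU → AL2|MU1|ME0|BR1|rd1|wr2
(4) want 1×ALU +2rd +1wr — RD_PORT → AL2|MU1|ME0|BR1|rd1|wr2
(5) want 1×ALU +2rd +1wr — RD_PORT → AL2|MU1|ME0|BR1|rd1|wr2
(6) want 1×MEM +1rd +1wr — FU → AL2|MU1|ME0|BR1|rd1|wr2
(7) want 1×MUL +2rd +1wr — RD_PORT → AL2|MU1|ME0|BR1|rd1|wr2

reason(slot 5) = RD_PORT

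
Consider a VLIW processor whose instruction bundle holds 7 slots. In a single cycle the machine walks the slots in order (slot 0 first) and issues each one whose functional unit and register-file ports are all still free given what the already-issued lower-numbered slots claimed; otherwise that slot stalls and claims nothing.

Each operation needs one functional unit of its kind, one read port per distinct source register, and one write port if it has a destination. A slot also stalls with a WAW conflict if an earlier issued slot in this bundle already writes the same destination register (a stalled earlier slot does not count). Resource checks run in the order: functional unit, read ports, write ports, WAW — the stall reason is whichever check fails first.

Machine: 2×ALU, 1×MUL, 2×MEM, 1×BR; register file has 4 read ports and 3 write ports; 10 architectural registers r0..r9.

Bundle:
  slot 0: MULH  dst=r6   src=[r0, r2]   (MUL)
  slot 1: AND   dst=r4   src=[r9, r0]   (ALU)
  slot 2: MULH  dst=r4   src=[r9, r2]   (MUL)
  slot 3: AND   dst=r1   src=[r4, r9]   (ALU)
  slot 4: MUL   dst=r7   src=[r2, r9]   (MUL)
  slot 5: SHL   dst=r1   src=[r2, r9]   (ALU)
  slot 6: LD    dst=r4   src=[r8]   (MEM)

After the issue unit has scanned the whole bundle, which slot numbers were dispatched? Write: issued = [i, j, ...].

issued = [0, 1]

(0) want 1×MUL +2rd +1wr — yes → AL2|MU0|ME2|BR1|rd2|wr2
(1) want 1×ALU +2rd +1wr — yes → AL1|MU0|ME2|BR1|rd0|wr1
(2) want 1×MUL +2rd +1wr — FU → AL1|MU0|ME2|BR1|rd0|wr1
(3) want 1×ALU +2rd +1wr — RD_PORT → AL1|MU0|ME2|BR1|rd0|wr1
(4) want 1×MUL +2rd +1wr — FU → AL1|MU0|ME2|BR1|rd0|wr1
(5) want 1×ALU +2rd +1wr — RD_PORT → AL1|MU0|ME2|BR1|rd0|wr1
(6) want 1×MEM +1rd +1wr — RD_PORT → AL1|MU0|ME2|BR1|rd0|wr1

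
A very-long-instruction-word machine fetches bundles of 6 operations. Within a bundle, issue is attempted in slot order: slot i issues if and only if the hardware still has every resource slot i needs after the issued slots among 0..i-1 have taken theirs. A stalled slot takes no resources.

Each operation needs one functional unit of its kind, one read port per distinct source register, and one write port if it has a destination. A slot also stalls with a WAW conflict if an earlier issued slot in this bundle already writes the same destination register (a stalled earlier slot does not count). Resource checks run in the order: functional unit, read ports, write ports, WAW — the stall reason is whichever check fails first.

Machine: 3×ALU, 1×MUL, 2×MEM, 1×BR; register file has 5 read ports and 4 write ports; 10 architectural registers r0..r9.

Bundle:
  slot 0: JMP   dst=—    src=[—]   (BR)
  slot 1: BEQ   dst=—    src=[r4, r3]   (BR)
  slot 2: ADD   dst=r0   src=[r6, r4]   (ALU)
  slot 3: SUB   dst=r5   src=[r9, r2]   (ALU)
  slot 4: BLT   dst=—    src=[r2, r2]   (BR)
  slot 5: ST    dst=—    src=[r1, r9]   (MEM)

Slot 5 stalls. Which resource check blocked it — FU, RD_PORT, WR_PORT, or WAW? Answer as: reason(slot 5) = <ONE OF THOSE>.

reason(slot 5) = RD_PORT

  0. BR ⇒ go  {3A/1Mu/2Ld/0B | 5r 4w}
  1. BR ⇒ no(FU)  {3A/1Mu/2Ld/0B | 5r 4w}
  2. ALU→r0 ⇒ go  {2A/1Mu/2Ld/0B | 3r 3w}
  3. ALU→r5 ⇒ go  {1A/1Mu/2Ld/0B | 1r 2w}
  4. BR ⇒ no(FU)  {1A/1Mu/2Ld/0B | 1r 2w}
  5. MEM ⇒ no(RD_PORT)  {1A/1Mu/2Ld/0B | 1r 2w}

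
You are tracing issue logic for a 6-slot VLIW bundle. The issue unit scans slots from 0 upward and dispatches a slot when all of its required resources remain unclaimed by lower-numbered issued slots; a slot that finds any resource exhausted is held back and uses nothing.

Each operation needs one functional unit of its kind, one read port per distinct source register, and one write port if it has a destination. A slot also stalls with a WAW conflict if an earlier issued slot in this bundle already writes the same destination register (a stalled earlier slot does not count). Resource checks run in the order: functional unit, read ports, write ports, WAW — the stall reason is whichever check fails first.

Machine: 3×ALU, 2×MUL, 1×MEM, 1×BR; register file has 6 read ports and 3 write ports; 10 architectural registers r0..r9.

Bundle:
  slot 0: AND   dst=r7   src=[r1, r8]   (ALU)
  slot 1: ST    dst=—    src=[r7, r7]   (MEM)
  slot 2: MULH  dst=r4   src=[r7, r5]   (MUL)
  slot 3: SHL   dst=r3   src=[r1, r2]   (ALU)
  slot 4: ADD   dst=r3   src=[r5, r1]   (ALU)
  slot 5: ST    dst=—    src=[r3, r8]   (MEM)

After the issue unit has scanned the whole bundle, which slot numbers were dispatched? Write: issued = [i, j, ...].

[0] ALU needs rd=2 wr=1: ok; after: ALU=2 MUL=2 MEM=1 BR=1, R=4, W=2
[1] MEM needs rd=1 wr=0: ok; after: ALU=2 MUL=2 MEM=0 BR=1, R=3, W=2
[2] MUL needs rd=2 wr=1: ok; after: ALU=2 MUL=1 MEM=0 BR=1, R=1, W=1
[3] ALU needs rd=2 wr=1: RD_PORT; after: ALU=2 MUL=1 MEM=0 BR=1, R=1, W=1
[4] ALU needs rd=2 wr=1: RD_PORT; after: ALU=2 MUL=1 MEM=0 BR=1, R=1, W=1
[5] MEM needs rd=2 wr=0: FU; after: ALU=2 MUL=1 MEM=0 BR=1, R=1, W=1

issued = [0, 1, 2]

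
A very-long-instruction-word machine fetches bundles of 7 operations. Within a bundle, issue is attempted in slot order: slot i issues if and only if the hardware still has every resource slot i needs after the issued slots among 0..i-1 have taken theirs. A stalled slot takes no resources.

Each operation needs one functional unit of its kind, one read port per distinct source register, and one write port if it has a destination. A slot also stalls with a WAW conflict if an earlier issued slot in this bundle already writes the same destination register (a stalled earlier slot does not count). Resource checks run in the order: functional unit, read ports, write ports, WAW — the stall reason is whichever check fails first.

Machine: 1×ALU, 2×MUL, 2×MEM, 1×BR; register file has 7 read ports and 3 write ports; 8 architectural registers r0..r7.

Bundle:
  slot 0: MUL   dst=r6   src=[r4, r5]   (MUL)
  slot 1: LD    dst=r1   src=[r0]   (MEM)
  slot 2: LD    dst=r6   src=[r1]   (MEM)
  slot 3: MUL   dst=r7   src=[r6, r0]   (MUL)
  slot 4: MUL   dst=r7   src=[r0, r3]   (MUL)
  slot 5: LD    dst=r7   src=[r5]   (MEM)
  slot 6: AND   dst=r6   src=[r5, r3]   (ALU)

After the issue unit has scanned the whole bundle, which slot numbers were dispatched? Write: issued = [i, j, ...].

issued = [0, 1, 3]

slot 0 (MUL): ISSUE — free A1,Mu1,Ld2,B1 rp5 wp2
slot 1 (MEM): ISSUE — free A1,Mu1,Ld1,B1 rp4 wp1
slot 2 (MEM): stall WAW — free A1,Mu1,Ld1,B1 rp4 wp1
slot 3 (MUL): ISSUE — free A1,Mu0,Ld1,B1 rp2 wp0
slot 4 (MUL): stall FU — free A1,Mu0,Ld1,B1 rp2 wp0
slot 5 (MEM): stall WR_PORT — free A1,Mu0,Ld1,B1 rp2 wp0
slot 6 (ALU): stall WR_PORT — free A1,Mu0,Ld1,B1 rp2 wp0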